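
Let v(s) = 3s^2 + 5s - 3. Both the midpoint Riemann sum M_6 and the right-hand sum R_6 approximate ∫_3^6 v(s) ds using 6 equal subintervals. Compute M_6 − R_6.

M_6 = 247.3125.
R_6 = 271.875.
M_6 − R_6 = -24.5625.

-24.5625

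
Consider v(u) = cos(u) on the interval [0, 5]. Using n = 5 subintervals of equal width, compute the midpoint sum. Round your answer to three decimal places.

-1.000

Δu = (5 − 0)/5 = 1.
Midpoints: 0.5, 1.5, 2.5, 3.5, 4.5.
v(0.5) ≈ 0.878, v(1.5) ≈ 0.071, v(2.5) ≈ -0.801, v(3.5) ≈ -0.936, v(4.5) ≈ -0.211.
Sum = Δu · [v(0.5) + v(1.5) + v(2.5) + v(3.5) + v(4.5)].
Sum ≈ -1.000.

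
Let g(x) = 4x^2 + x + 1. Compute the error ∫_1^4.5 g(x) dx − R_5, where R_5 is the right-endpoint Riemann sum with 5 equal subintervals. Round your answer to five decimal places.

-29.31833

Exact integral: ∫_1^4.5 g(x) dx ≈ 133.2916667.
R_5 = 162.61.
Error ≈ 133.2916667 − 162.61 ≈ -29.31833.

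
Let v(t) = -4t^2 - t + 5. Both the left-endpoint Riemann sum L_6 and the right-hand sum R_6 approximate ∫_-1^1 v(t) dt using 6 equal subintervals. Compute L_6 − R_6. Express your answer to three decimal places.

0.667

L_6 ≈ 7.51852.
R_6 ≈ 6.85185.
L_6 − R_6 ≈ 0.667.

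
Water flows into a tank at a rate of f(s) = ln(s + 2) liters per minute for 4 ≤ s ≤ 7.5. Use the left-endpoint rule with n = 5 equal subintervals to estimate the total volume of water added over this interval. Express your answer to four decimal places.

6.9734

Δs = (7.5 − 4)/5 = 0.7.
Left endpoints: 4, 4.7, 5.4, 6.1, 6.8.
f(4) ≈ 1.7918, f(4.7) ≈ 1.9021, f(5.4) ≈ 2.0015, f(6.1) ≈ 2.0919, f(6.8) ≈ 2.1748.
Sum = Δs · [f(4) + f(4.7) + f(5.4) + f(6.1) + f(6.8)].
Sum ≈ 6.9734.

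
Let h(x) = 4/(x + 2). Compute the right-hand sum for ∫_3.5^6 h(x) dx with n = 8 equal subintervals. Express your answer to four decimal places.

Δx = (6 − 3.5)/8 = 0.3125.
Right endpoints: 3.8125, 4.125, 4.4375, 4.75, 5.0625, 5.375, 5.6875, 6.
h(3.8125) = 64/93, h(4.125) = 32/49, h(4.4375) = 64/103, h(4.75) = 16/27, h(5.0625) = 64/113, h(5.375) = 32/59, h(5.6875) = 64/123, h(6) = 0.5.
Sum = Δx · [h(3.8125) + h(4.125) + h(4.4375) + ...].
Sum ≈ 1.4638.

1.4638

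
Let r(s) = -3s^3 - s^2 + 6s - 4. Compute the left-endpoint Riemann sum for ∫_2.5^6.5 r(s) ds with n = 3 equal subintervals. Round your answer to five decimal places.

-827.01852

Δs = (6.5 − 2.5)/3 = 4/3.
Left endpoints: 2.5, 23/6, 31/6.
r(2.5) = -42.125, r(23/6) = -11857/72, r(31/6) = -9923/24.
Sum = Δs · [r(2.5) + r(23/6) + r(31/6)].
Sum ≈ -827.01852.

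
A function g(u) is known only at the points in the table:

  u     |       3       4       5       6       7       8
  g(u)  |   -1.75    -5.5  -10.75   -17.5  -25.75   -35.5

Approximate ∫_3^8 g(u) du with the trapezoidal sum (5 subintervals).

Δu = 1.
T_5 = (1/2)·[(-1.75) + 2·(-5.5) + 2·(-10.75) + 2·(-17.5) + 2·(-25.75) + (-35.5)] = -78.125.

-78.125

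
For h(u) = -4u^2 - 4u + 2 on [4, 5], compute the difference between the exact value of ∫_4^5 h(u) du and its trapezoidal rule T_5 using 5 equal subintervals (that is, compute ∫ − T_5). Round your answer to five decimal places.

0.02667

Exact integral: ∫_4^5 h(u) du ≈ -97.3333333.
T_5 = -97.36.
Error ≈ -97.3333333 − (-97.36) ≈ 0.02667.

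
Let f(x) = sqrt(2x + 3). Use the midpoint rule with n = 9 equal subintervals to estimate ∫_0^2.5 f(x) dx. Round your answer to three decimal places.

5.811

Δx = (2.5 − 0)/9 = 5/18.
Midpoints: 5/36, 5/12, 25/36, 35/36, 1.25, 55/36, 65/36, 25/12, 85/36.
f(5/36) ≈ 1.810, f(5/12) ≈ 1.958, f(25/36) ≈ 2.095, f(35/36) ≈ 2.224, f(1.25) ≈ 2.345, f(55/36) ≈ 2.461, f(65/36) ≈ 2.571, f(25/12) ≈ 2.677, f(85/36) ≈ 2.779.
Sum = Δx · [f(5/36) + f(5/12) + f(25/36) + ...].
Sum ≈ 5.811.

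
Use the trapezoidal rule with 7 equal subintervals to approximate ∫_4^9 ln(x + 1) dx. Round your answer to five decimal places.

Δx = (9 − 4)/7 = 5/7.
f(4) ≈ 1.60944, f(33/7) ≈ 1.74297, f(38/7) ≈ 1.86075, f(43/7) ≈ 1.96611, f(48/7) ≈ 2.06142, f(53/7) ≈ 2.14843, f(58/7) ≈ 2.22848, f(9) ≈ 2.30259.
T_7 = (Δx/2)·[f(x_0) + 2f(x_1) + ... + 2f(x_{6}) + f(x_7)].
Sum ≈ 9.97441.

9.97441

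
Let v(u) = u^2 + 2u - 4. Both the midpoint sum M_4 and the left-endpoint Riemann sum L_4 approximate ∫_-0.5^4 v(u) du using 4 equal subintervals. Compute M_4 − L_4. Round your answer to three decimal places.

12.498

M_4 ≈ 18.65039.
L_4 = 6.15234375.
M_4 − L_4 ≈ 12.498.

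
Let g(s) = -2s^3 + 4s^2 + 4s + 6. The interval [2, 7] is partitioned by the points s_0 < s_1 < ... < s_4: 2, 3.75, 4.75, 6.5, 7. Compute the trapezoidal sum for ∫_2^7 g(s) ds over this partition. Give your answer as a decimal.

-668.5859375

Subinterval widths: 1.75, 1, 1.75, 0.5.
g(2) = 14, g(3.75) = -28.21875, g(4.75) = -99.09375, g(6.5) = -348.25, g(7) = -456.
On each subinterval the trapezoid contributes (Δs_i/2)·[g(s_{i-1}) + g(s_i)].
Sum = -668.5859375.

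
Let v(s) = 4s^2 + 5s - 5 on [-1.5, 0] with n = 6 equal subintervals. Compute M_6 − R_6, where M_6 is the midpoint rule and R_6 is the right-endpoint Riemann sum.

0.09375

M_6 = -8.65625.
R_6 = -8.75.
M_6 − R_6 = 0.09375.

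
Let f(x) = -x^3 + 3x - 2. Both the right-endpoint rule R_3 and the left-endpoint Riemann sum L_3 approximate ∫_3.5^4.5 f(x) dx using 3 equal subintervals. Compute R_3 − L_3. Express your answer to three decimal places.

R_3 ≈ -62.76389.
L_3 ≈ -47.68056.
R_3 − L_3 ≈ -15.083.

-15.083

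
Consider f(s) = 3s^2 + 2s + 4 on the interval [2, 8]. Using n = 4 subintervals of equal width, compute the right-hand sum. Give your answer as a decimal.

738.75

Δs = (8 − 2)/4 = 1.5.
Right endpoints: 3.5, 5, 6.5, 8.
f(3.5) = 47.75, f(5) = 89, f(6.5) = 143.75, f(8) = 212.
Sum = Δs · [f(3.5) + f(5) + f(6.5) + f(8)].
Sum = 738.75.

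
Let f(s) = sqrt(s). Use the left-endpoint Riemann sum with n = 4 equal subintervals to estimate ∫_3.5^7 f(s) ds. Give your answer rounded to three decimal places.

Δs = (7 − 3.5)/4 = 0.875.
Left endpoints: 3.5, 4.375, 5.25, 6.125.
f(3.5) ≈ 1.871, f(4.375) ≈ 2.092, f(5.25) ≈ 2.291, f(6.125) ≈ 2.475.
Sum = Δs · [f(3.5) + f(4.375) + f(5.25) + f(6.125)].
Sum ≈ 7.638.

7.638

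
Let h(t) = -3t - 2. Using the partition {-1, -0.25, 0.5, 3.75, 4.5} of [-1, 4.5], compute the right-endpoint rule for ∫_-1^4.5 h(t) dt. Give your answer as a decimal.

Subinterval widths: 0.75, 0.75, 3.25, 0.75.
Right endpoints: -0.25, 0.5, 3.75, 4.5.
h(-0.25) = -1.25, h(0.5) = -3.5, h(3.75) = -13.25, h(4.5) = -15.5.
Sum = Σ Δt_i · h(t_i).
Sum = -58.25.

-58.25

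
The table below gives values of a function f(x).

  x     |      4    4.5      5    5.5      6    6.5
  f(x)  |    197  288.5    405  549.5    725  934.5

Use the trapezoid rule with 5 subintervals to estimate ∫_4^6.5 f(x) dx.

Δx = 0.5.
T_5 = (0.5/2)·[197 + 2·288.5 + 2·405 + 2·549.5 + 2·725 + 934.5] = 1266.875.

1266.875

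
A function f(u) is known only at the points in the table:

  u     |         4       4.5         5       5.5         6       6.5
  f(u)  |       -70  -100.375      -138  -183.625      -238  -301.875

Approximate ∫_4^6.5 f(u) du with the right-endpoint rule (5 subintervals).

-480.9375

Δu = 0.5.
Sum = 0.5·[(-100.375) + (-138) + (-183.625) + (-238) + (-301.875)] = -480.9375.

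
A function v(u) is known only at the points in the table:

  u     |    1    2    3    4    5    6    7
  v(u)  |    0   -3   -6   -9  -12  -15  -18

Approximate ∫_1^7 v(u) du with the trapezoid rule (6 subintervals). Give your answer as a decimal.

-54

Δu = 1.
T_6 = (1/2)·[0 + 2·(-3) + 2·(-6) + 2·(-9) + 2·(-12) + 2·(-15) + (-18)] = -54.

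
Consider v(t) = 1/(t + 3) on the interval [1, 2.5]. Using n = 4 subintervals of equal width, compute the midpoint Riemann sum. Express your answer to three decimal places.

Δt = (2.5 − 1)/4 = 0.375.
Midpoints: 1.1875, 1.5625, 1.9375, 2.3125.
v(1.1875) = 16/67, v(1.5625) = 16/73, v(1.9375) = 16/79, v(2.3125) = 16/85.
Sum = Δt · [v(1.1875) + v(1.5625) + v(1.9375) + v(2.3125)].
Sum ≈ 0.318.

0.318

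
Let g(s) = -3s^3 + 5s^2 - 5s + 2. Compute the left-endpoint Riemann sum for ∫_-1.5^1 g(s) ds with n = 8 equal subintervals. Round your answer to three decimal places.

23.739

Δs = (1 − (-1.5))/8 = 0.3125.
Left endpoints: -1.5, -1.1875, -0.875, -0.5625, -0.25, 0.0625, 0.375, 0.6875.
g(-1.5) = 30.875, g(-1.1875) = 81969/4096, g(-0.875) = 6253/512, g(-0.5625) = 28379/4096, g(-0.25) = 3.609375, g(0.0625) = 6989/4096, g(0.375) = 343/512, g(0.6875) = -201/4096.
Sum = Δs · [g(-1.5) + g(-1.1875) + g(-0.875) + ...].
Sum ≈ 23.739.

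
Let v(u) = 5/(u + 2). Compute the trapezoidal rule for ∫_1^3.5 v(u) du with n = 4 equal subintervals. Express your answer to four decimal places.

Δu = (3.5 − 1)/4 = 0.625.
v(1) = 5/3, v(1.625) = 40/29, v(2.25) = 20/17, v(2.875) = 40/39, v(3.5) = 10/11.
T_4 = (Δu/2)·[v(u_0) + 2v(u_1) + 2v(u_2) + 2v(u_3) + v(u_4)].
Sum ≈ 3.0433.

3.0433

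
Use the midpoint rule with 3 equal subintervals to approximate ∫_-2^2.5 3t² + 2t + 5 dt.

Δt = (2.5 − (-2))/3 = 1.5.
Midpoints: -1.25, 0.25, 1.75.
f(-1.25) = 7.1875, f(0.25) = 5.6875, f(1.75) = 17.6875.
Sum = Δt · [f(-1.25) + f(0.25) + f(1.75)].
Sum = 45.84375.

45.84375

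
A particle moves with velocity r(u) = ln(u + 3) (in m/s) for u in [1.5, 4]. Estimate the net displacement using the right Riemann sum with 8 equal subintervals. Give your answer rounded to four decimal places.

4.4214

Δu = (4 − 1.5)/8 = 0.3125.
Right endpoints: 1.8125, 2.125, 2.4375, 2.75, 3.0625, 3.375, 3.6875, 4.
r(1.8125) ≈ 1.5712, r(2.125) ≈ 1.6341, r(2.4375) ≈ 1.6933, r(2.75) ≈ 1.7492, r(3.0625) ≈ 1.8021, r(3.375) ≈ 1.8524, r(3.6875) ≈ 1.9002, r(4) ≈ 1.9459.
Sum = Δu · [r(1.8125) + r(2.125) + r(2.4375) + ...].
Sum ≈ 4.4214.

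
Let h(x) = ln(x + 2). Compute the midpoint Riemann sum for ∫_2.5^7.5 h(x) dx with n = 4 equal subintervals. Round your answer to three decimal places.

Δx = (7.5 − 2.5)/4 = 1.25.
Midpoints: 3.125, 4.375, 5.625, 6.875.
h(3.125) ≈ 1.634, h(4.375) ≈ 1.852, h(5.625) ≈ 2.031, h(6.875) ≈ 2.183.
Sum = Δx · [h(3.125) + h(4.375) + h(5.625) + h(6.875)].
Sum ≈ 9.626.

9.626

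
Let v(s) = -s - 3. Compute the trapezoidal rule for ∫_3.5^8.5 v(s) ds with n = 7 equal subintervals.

-45

Δs = (8.5 − 3.5)/7 = 5/7.
v(3.5) = -6.5, v(59/14) = -101/14, v(69/14) = -111/14, v(79/14) = -121/14, v(89/14) = -131/14, v(99/14) = -141/14, v(109/14) = -151/14, v(8.5) = -11.5.
T_7 = (Δs/2)·[v(s_0) + 2v(s_1) + ... + 2v(s_{6}) + v(s_7)].
Sum = -45.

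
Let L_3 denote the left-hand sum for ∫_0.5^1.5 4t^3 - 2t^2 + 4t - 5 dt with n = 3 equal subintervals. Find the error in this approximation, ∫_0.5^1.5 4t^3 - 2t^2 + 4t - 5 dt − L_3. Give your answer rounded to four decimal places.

Exact integral: ∫_0.5^1.5 f(t) dt ≈ 1.833333.
L_3 ≈ -0.148148.
Error ≈ 1.833333 − (-0.148148) ≈ 1.9815.

1.9815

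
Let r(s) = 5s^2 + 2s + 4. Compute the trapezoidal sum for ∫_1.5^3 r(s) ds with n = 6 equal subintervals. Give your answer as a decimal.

52.203125

Δs = (3 − 1.5)/6 = 0.25.
r(1.5) = 18.25, r(1.75) = 22.8125, r(2) = 28, r(2.25) = 33.8125, r(2.5) = 40.25, r(2.75) = 47.3125, r(3) = 55.
T_6 = (Δs/2)·[r(s_0) + 2r(s_1) + ... + 2r(s_{5}) + r(s_6)].
Sum = 52.203125.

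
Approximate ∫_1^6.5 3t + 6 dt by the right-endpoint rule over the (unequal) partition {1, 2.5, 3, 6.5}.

Subinterval widths: 1.5, 0.5, 3.5.
Right endpoints: 2.5, 3, 6.5.
f(2.5) = 13.5, f(3) = 15, f(6.5) = 25.5.
Sum = Σ Δt_i · f(t_i).
Sum = 117.

117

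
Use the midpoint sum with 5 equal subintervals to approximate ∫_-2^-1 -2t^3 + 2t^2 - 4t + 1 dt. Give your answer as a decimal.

Δt = (-1 − (-2))/5 = 0.2.
Midpoints: -1.9, -1.7, -1.5, -1.3, -1.1.
f(-1.9) = 29.538, f(-1.7) = 23.406, f(-1.5) = 18.25, f(-1.3) = 13.974, f(-1.1) = 10.482.
Sum = Δt · [f(-1.9) + f(-1.7) + f(-1.5) + f(-1.3) + f(-1.1)].
Sum = 19.13.

19.13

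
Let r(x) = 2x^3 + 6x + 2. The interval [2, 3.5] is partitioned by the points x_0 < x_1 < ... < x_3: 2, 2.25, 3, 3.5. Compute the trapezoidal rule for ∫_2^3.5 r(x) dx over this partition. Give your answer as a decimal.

96.328125

Subinterval widths: 0.25, 0.75, 0.5.
r(2) = 30, r(2.25) = 38.28125, r(3) = 74, r(3.5) = 108.75.
On each subinterval the trapezoid contributes (Δx_i/2)·[r(x_{i-1}) + r(x_i)].
Sum = 96.328125.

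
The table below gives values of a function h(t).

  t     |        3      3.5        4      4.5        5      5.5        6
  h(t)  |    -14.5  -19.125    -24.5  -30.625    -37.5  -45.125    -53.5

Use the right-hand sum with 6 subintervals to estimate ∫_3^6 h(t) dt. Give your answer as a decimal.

Δt = 0.5.
Sum = 0.5·[(-19.125) + (-24.5) + (-30.625) + (-37.5) + (-45.125) + (-53.5)] = -105.1875.

-105.1875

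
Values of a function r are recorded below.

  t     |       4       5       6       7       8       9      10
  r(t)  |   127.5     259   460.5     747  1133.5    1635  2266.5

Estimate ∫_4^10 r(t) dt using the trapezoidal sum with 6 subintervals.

5432

Δt = 1.
T_6 = (1/2)·[127.5 + 2·259 + 2·460.5 + 2·747 + 2·1133.5 + 2·1635 + 2266.5] = 5432.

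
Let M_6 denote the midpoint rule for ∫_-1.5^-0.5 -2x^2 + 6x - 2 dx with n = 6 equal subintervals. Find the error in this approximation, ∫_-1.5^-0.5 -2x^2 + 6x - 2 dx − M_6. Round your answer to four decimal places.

Exact integral: ∫_-1.5^-0.5 f(x) dx ≈ -10.166667.
M_6 ≈ -10.162037.
Error ≈ -10.166667 − (-10.162037) ≈ -0.0046.

-0.0046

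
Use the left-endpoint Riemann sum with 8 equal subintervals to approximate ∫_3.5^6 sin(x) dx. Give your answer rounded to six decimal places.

-1.892318

Δx = (6 − 3.5)/8 = 0.3125.
Left endpoints: 3.5, 3.8125, 4.125, 4.4375, 4.75, 5.0625, 5.375, 5.6875.
f(3.5) ≈ -0.350783, f(3.8125) ≈ -0.621697, f(4.125) ≈ -0.832391, f(4.4375) ≈ -0.962455, f(4.75) ≈ -0.999293, f(5.0625) ≈ -0.939335, f(5.375) ≈ -0.788389, f(5.6875) ≈ -0.561076.
Sum = Δx · [f(3.5) + f(3.8125) + f(4.125) + ...].
Sum ≈ -1.892318.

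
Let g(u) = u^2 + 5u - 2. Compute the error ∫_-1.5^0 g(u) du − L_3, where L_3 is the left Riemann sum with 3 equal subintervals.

Exact integral: ∫_-1.5^0 g(u) du = -7.5.
L_3 = -8.75.
Error = -7.5 − (-8.75) = 1.25.

1.25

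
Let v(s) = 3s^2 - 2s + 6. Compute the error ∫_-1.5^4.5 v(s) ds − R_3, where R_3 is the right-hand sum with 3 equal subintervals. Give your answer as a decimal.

-54

Exact integral: ∫_-1.5^4.5 v(s) ds = 112.5.
R_3 = 166.5.
Error = 112.5 − 166.5 = -54.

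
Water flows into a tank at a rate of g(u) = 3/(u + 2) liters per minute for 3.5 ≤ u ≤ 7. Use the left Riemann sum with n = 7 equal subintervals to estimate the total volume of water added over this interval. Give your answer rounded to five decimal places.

1.53175

Δu = (7 − 3.5)/7 = 0.5.
Left endpoints: 3.5, 4, 4.5, 5, 5.5, 6, 6.5.
g(3.5) = 6/11, g(4) = 0.5, g(4.5) = 6/13, g(5) = 3/7, g(5.5) = 0.4, g(6) = 0.375, g(6.5) = 6/17.
Sum = Δu · [g(3.5) + g(4) + g(4.5) + ...].
Sum ≈ 1.53175.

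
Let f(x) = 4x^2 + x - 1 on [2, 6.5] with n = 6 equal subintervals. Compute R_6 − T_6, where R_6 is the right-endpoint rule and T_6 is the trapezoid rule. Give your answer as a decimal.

59.0625

R_6 = 430.875.
T_6 = 371.8125.
R_6 − T_6 = 59.0625.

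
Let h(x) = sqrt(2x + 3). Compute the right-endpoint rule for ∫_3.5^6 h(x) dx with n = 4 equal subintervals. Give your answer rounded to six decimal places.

Δx = (6 − 3.5)/4 = 0.625.
Right endpoints: 4.125, 4.75, 5.375, 6.
h(4.125) ≈ 3.354102, h(4.75) ≈ 3.535534, h(5.375) ≈ 3.708099, h(6) ≈ 3.872983.
Sum = Δx · [h(4.125) + h(4.75) + h(5.375) + h(6)].
Sum ≈ 9.044199.

9.044199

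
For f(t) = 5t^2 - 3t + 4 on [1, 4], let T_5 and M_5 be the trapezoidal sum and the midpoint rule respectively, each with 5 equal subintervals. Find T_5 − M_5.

1.35

T_5 = 95.4.
M_5 = 94.05.
T_5 − M_5 = 1.35.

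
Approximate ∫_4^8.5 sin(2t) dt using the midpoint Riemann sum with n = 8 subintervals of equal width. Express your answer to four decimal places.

Δt = (8.5 − 4)/8 = 0.5625.
Midpoints: 4.28125, 4.84375, 5.40625, 5.96875, 6.53125, 7.09375, 7.65625, 8.21875.
f(4.28125) ≈ 0.7593, f(4.84375) ≈ -0.2597, f(5.40625) ≈ -0.9833, f(5.96875) ≈ -0.5882, f(6.53125) ≈ 0.4760, f(7.09375) ≈ 0.9987, f(7.65625) ≈ 0.3852, f(8.21875) ≈ -0.6665.
Sum = Δt · [f(4.28125) + f(4.84375) + f(5.40625) + ...].
Sum ≈ 0.0684.

0.0684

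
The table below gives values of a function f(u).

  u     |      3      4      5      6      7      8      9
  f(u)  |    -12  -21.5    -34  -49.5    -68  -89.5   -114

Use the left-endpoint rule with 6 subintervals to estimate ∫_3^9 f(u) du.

-274.5

Δu = 1.
Sum = 1·[(-12) + (-21.5) + (-34) + (-49.5) + (-68) + (-89.5)] = -274.5.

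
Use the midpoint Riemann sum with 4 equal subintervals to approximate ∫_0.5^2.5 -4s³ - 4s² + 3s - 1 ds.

-51.75

Δs = (2.5 − 0.5)/4 = 0.5.
Midpoints: 0.75, 1.25, 1.75, 2.25.
f(0.75) = -2.6875, f(1.25) = -11.3125, f(1.75) = -29.4375, f(2.25) = -60.0625.
Sum = Δs · [f(0.75) + f(1.25) + f(1.75) + f(2.25)].
Sum = -51.75.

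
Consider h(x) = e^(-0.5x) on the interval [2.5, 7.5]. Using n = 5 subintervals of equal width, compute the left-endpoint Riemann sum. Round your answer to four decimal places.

Δx = (7.5 − 2.5)/5 = 1.
Left endpoints: 2.5, 3.5, 4.5, 5.5, 6.5.
h(2.5) ≈ 0.2865, h(3.5) ≈ 0.1738, h(4.5) ≈ 0.1054, h(5.5) ≈ 0.0639, h(6.5) ≈ 0.0388.
Sum = Δx · [h(2.5) + h(3.5) + h(4.5) + h(5.5) + h(6.5)].
Sum ≈ 0.6684.

0.6684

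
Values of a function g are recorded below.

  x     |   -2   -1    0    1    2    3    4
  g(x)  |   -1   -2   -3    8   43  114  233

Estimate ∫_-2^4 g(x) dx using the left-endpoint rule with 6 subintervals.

Δx = 1.
Sum = 1·[(-1) + (-2) + (-3) + 8 + 43 + 114] = 159.

159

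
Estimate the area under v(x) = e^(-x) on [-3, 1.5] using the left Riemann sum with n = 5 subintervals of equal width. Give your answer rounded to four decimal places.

Δx = (1.5 − (-3))/5 = 0.9.
Left endpoints: -3, -2.1, -1.2, -0.3, 0.6.
v(-3) ≈ 20.0855, v(-2.1) ≈ 8.1662, v(-1.2) ≈ 3.3201, v(-0.3) ≈ 1.3499, v(0.6) ≈ 0.5488.
Sum = Δx · [v(-3) + v(-2.1) + v(-1.2) + v(-0.3) + v(0.6)].
Sum ≈ 30.1234.

30.1234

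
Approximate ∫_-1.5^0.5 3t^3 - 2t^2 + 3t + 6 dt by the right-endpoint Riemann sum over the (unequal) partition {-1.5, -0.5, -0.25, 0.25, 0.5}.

Subinterval widths: 1, 0.25, 0.5, 0.25.
Right endpoints: -0.5, -0.25, 0.25, 0.5.
f(-0.5) = 3.625, f(-0.25) = 5.078125, f(0.25) = 6.671875, f(0.5) = 7.375.
Sum = Σ Δt_i · f(t_i).
Sum = 10.07421875.

10.07421875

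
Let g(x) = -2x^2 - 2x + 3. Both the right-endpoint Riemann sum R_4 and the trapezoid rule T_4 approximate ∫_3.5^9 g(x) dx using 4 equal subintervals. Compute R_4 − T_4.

-102.09375

R_4 = -615.2265625.
T_4 = -513.1328125.
R_4 − T_4 = -102.09375.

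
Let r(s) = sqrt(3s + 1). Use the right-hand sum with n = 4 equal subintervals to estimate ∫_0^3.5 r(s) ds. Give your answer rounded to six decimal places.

Δs = (3.5 − 0)/4 = 0.875.
Right endpoints: 0.875, 1.75, 2.625, 3.5.
r(0.875) ≈ 1.903943, r(1.75) ≈ 2.500000, r(2.625) ≈ 2.979094, r(3.5) ≈ 3.391165.
Sum = Δs · [r(0.875) + r(1.75) + r(2.625) + r(3.5)].
Sum ≈ 9.427427.

9.427427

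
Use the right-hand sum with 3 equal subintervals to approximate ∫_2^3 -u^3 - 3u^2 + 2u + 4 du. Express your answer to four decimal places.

Δu = (3 − 2)/3 = 1/3.
Right endpoints: 7/3, 8/3, 3.
f(7/3) = -550/27, f(8/3) = -836/27, f(3) = -44.
Sum = Δu · [f(7/3) + f(8/3) + f(3)].
Sum ≈ -31.7778.

-31.7778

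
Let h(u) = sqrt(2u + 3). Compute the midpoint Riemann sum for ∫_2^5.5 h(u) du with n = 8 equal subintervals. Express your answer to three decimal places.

11.289

Δu = (5.5 − 2)/8 = 0.4375.
Midpoints: 2.21875, 2.65625, 3.09375, 3.53125, 3.96875, 4.40625, 4.84375, 5.28125.
h(2.21875) ≈ 2.727, h(2.65625) ≈ 2.883, h(3.09375) ≈ 3.031, h(3.53125) ≈ 3.172, h(3.96875) ≈ 3.307, h(4.40625) ≈ 3.437, h(4.84375) ≈ 3.562, h(5.28125) ≈ 3.683.
Sum = Δu · [h(2.21875) + h(2.65625) + h(3.09375) + ...].
Sum ≈ 11.289.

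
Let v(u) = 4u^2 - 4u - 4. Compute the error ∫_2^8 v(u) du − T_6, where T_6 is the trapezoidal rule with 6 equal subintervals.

-4

Exact integral: ∫_2^8 v(u) du = 528.
T_6 = 532.
Error = 528 − 532 = -4.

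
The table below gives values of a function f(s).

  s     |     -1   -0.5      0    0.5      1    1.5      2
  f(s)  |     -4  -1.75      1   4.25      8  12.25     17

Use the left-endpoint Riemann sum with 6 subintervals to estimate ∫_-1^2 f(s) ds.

Δs = 0.5.
Sum = 0.5·[(-4) + (-1.75) + 1 + 4.25 + 8 + 12.25] = 9.875.

9.875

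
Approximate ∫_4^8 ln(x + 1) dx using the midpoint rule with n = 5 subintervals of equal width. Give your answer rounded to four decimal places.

7.7302

Δx = (8 − 4)/5 = 0.8.
Midpoints: 4.4, 5.2, 6, 6.8, 7.6.
f(4.4) ≈ 1.6864, f(5.2) ≈ 1.8245, f(6) ≈ 1.9459, f(6.8) ≈ 2.0541, f(7.6) ≈ 2.1518.
Sum = Δx · [f(4.4) + f(5.2) + f(6) + f(6.8) + f(7.6)].
Sum ≈ 7.7302.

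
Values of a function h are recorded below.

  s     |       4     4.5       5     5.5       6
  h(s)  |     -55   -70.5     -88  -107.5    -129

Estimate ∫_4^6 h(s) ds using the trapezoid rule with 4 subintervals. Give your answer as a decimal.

Δs = 0.5.
T_4 = (0.5/2)·[(-55) + 2·(-70.5) + 2·(-88) + 2·(-107.5) + (-129)] = -179.

-179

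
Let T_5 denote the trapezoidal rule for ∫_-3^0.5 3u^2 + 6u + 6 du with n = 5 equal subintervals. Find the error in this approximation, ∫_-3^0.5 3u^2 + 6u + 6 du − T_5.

Exact integral: ∫_-3^0.5 f(u) du = 21.875.
T_5 = 22.7325.
Error = 21.875 − 22.7325 = -0.8575.

-0.8575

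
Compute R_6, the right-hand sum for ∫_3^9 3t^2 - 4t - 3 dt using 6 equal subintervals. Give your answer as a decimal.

639

Δt = (9 − 3)/6 = 1.
Right endpoints: 4, 5, 6, 7, 8, 9.
f(4) = 29, f(5) = 52, f(6) = 81, f(7) = 116, f(8) = 157, f(9) = 204.
Sum = Δt · [f(4) + f(5) + f(6) + ...].
Sum = 639.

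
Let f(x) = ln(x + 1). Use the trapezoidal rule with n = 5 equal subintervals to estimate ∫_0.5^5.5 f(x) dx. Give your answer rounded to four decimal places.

Δx = (5.5 − 0.5)/5 = 1.
f(0.5) ≈ 0.4055, f(1.5) ≈ 0.9163, f(2.5) ≈ 1.2528, f(3.5) ≈ 1.5041, f(4.5) ≈ 1.7047, f(5.5) ≈ 1.8718.
T_5 = (Δx/2)·[f(x_0) + 2f(x_1) + ... + 2f(x_{4}) + f(x_5)].
Sum ≈ 6.5165.

6.5165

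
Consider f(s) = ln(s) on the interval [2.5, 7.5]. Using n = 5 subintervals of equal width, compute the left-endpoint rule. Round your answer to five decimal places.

7.24968

Δs = (7.5 − 2.5)/5 = 1.
Left endpoints: 2.5, 3.5, 4.5, 5.5, 6.5.
f(2.5) ≈ 0.91629, f(3.5) ≈ 1.25276, f(4.5) ≈ 1.50408, f(5.5) ≈ 1.70475, f(6.5) ≈ 1.87180.
Sum = Δs · [f(2.5) + f(3.5) + f(4.5) + f(5.5) + f(6.5)].
Sum ≈ 7.24968.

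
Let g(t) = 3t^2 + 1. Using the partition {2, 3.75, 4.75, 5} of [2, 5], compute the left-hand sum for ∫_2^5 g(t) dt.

Subinterval widths: 1.75, 1, 0.25.
Left endpoints: 2, 3.75, 4.75.
g(2) = 13, g(3.75) = 43.1875, g(4.75) = 68.6875.
Sum = Σ Δt_i · g(t_i).
Sum = 83.109375.

83.109375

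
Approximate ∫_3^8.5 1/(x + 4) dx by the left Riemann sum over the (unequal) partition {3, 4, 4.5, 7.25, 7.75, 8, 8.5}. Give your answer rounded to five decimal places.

0.63627

Subinterval widths: 1, 0.5, 2.75, 0.5, 0.25, 0.5.
Left endpoints: 3, 4, 4.5, 7.25, 7.75, 8.
f(3) = 1/7, f(4) = 0.125, f(4.5) = 2/17, f(7.25) = 4/45, f(7.75) = 4/47, f(8) = 1/12.
Sum = Σ Δx_i · f(x_i).
Sum ≈ 0.63627.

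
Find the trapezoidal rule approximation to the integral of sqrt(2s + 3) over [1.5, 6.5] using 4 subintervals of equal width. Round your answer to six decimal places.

Δs = (6.5 − 1.5)/4 = 1.25.
f(1.5) ≈ 2.449490, f(2.75) ≈ 2.915476, f(4) ≈ 3.316625, f(5.25) ≈ 3.674235, f(6.5) ≈ 4.000000.
T_4 = (Δs/2)·[f(s_0) + 2f(s_1) + 2f(s_2) + 2f(s_3) + f(s_4)].
Sum ≈ 16.413850.

16.413850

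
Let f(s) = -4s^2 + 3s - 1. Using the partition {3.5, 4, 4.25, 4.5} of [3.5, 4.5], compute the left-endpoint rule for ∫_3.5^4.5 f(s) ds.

Subinterval widths: 0.5, 0.25, 0.25.
Left endpoints: 3.5, 4, 4.25.
f(3.5) = -39.5, f(4) = -53, f(4.25) = -60.5.
Sum = Σ Δs_i · f(s_i).
Sum = -48.125.

-48.125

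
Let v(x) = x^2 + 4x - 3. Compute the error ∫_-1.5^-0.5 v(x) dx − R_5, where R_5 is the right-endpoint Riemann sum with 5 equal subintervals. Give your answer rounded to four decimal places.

Exact integral: ∫_-1.5^-0.5 v(x) dx ≈ -5.916667.
R_5 = -5.71.
Error ≈ -5.916667 − (-5.71) ≈ -0.2067.

-0.2067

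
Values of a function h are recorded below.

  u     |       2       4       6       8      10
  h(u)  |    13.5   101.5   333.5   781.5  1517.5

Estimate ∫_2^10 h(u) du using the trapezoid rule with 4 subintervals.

Δu = 2.
T_4 = (2/2)·[13.5 + 2·101.5 + 2·333.5 + 2·781.5 + 1517.5] = 3964.

3964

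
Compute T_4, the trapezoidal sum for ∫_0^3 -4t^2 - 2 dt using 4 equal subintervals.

-43.125

Δt = (3 − 0)/4 = 0.75.
f(0) = -2, f(0.75) = -4.25, f(1.5) = -11, f(2.25) = -22.25, f(3) = -38.
T_4 = (Δt/2)·[f(t_0) + 2f(t_1) + 2f(t_2) + 2f(t_3) + f(t_4)].
Sum = -43.125.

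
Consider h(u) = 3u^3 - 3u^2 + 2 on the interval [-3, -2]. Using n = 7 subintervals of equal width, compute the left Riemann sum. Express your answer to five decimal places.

Δu = (-2 − (-3))/7 = 1/7.
Left endpoints: -3, -20/7, -19/7, -18/7, -17/7, -16/7, -15/7.
h(-3) = -106, h(-20/7) = -31714/343, h(-19/7) = -27472/343, h(-18/7) = -23614/343, h(-17/7) = -20122/343, h(-16/7) = -16978/343, h(-15/7) = -14164/343.
Sum = Δu · [h(-3) + h(-20/7) + h(-19/7) + ...].
Sum ≈ -70.97959.

-70.97959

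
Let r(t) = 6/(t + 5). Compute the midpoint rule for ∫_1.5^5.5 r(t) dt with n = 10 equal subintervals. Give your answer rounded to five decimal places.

2.87686

Δt = (5.5 − 1.5)/10 = 0.4.
Midpoints: 1.7, 2.1, 2.5, 2.9, 3.3, 3.7, 4.1, 4.5, 4.9, 5.3.
r(1.7) = 60/67, r(2.1) = 60/71, r(2.5) = 0.8, r(2.9) = 60/79, r(3.3) = 60/83, r(3.7) = 20/29, r(4.1) = 60/91, r(4.5) = 12/19, r(4.9) = 20/33, r(5.3) = 60/103.
Sum = Δt · [r(1.7) + r(2.1) + r(2.5) + ...].
Sum ≈ 2.87686.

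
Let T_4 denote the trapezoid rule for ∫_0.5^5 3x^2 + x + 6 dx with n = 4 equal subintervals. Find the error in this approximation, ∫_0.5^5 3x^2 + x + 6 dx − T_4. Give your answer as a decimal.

-2.84765625

Exact integral: ∫_0.5^5 f(x) dx = 164.25.
T_4 = 167.09765625.
Error = 164.25 − 167.09765625 = -2.84765625.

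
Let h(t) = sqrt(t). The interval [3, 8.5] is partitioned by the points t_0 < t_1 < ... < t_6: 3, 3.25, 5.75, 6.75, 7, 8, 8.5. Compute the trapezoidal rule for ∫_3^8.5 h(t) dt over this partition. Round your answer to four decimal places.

13.0193

Subinterval widths: 0.25, 2.5, 1, 0.25, 1, 0.5.
h(3) ≈ 1.7321, h(3.25) ≈ 1.8028, h(5.75) ≈ 2.3979, h(6.75) ≈ 2.5981, h(7) ≈ 2.6458, h(8) ≈ 2.8284, h(8.5) ≈ 2.9155.
On each subinterval the trapezoid contributes (Δt_i/2)·[h(t_{i-1}) + h(t_i)].
Sum ≈ 13.0193.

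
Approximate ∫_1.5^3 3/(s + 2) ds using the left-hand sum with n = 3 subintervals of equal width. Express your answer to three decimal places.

1.137

Δs = (3 − 1.5)/3 = 0.5.
Left endpoints: 1.5, 2, 2.5.
f(1.5) = 6/7, f(2) = 0.75, f(2.5) = 2/3.
Sum = Δs · [f(1.5) + f(2) + f(2.5)].
Sum ≈ 1.137.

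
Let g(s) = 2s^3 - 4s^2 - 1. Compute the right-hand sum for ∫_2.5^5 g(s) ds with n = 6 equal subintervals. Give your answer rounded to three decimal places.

175.922

Δs = (5 − 2.5)/6 = 5/12.
Right endpoints: 35/12, 10/3, 3.75, 25/6, 55/12, 5.
g(35/12) = 12611/864, g(10/3) = 773/27, g(3.75) = 48.21875, g(25/6) = 8017/108, g(55/12) = 92911/864, g(5) = 149.
Sum = Δs · [g(35/12) + g(10/3) + g(3.75) + ...].
Sum ≈ 175.922.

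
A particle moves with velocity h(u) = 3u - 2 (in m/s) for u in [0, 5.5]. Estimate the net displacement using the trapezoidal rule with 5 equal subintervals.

Δu = (5.5 − 0)/5 = 1.1.
h(0) = -2, h(1.1) = 1.3, h(2.2) = 4.6, h(3.3) = 7.9, h(4.4) = 11.2, h(5.5) = 14.5.
T_5 = (Δu/2)·[h(u_0) + 2h(u_1) + ... + 2h(u_{4}) + h(u_5)].
Sum = 34.375.

34.375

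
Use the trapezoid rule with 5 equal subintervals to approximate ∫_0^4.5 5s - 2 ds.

Δs = (4.5 − 0)/5 = 0.9.
f(0) = -2, f(0.9) = 2.5, f(1.8) = 7, f(2.7) = 11.5, f(3.6) = 16, f(4.5) = 20.5.
T_5 = (Δs/2)·[f(s_0) + 2f(s_1) + ... + 2f(s_{4}) + f(s_5)].
Sum = 41.625.

41.625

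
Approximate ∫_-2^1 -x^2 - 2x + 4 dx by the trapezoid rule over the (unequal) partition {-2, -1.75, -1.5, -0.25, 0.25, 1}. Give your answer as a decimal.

11.578125

Subinterval widths: 0.25, 0.25, 1.25, 0.5, 0.75.
f(-2) = 4, f(-1.75) = 4.4375, f(-1.5) = 4.75, f(-0.25) = 4.4375, f(0.25) = 3.4375, f(1) = 1.
On each subinterval the trapezoid contributes (Δx_i/2)·[f(x_{i-1}) + f(x_i)].
Sum = 11.578125.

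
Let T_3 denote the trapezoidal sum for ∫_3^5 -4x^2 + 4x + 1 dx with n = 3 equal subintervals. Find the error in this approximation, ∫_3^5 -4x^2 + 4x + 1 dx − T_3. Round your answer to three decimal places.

Exact integral: ∫_3^5 f(x) dx ≈ -96.66667.
T_3 ≈ -97.25926.
Error ≈ -96.66667 − (-97.25926) ≈ 0.593.

0.593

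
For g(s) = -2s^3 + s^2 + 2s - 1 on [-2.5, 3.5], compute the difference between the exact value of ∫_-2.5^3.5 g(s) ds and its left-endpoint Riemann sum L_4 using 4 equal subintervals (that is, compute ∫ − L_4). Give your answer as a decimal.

-69.75

Exact integral: ∫_-2.5^3.5 g(s) ds = -36.
L_4 = 33.75.
Error = -36 − 33.75 = -69.75.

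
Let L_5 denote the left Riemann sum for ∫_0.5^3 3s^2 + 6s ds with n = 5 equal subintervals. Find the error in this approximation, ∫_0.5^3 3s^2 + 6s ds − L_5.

10

Exact integral: ∫_0.5^3 f(s) ds = 53.125.
L_5 = 43.125.
Error = 53.125 − 43.125 = 10.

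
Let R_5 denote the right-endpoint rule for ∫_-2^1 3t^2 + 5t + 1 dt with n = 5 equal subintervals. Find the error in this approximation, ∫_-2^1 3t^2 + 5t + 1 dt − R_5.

-2.34

Exact integral: ∫_-2^1 f(t) dt = 4.5.
R_5 = 6.84.
Error = 4.5 − 6.84 = -2.34.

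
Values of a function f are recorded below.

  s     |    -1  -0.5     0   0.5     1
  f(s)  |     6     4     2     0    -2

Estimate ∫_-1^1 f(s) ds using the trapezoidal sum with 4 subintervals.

Δs = 0.5.
T_4 = (0.5/2)·[6 + 2·4 + 2·2 + 2·0 + (-2)] = 4.

4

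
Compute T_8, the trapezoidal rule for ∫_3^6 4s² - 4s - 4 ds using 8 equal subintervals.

186.28125

Δs = (6 − 3)/8 = 0.375.
f(3) = 20, f(3.375) = 28.0625, f(3.75) = 37.25, f(4.125) = 47.5625, f(4.5) = 59, f(4.875) = 71.5625, f(5.25) = 85.25, f(5.625) = 100.0625, f(6) = 116.
T_8 = (Δs/2)·[f(s_0) + 2f(s_1) + ... + 2f(s_{7}) + f(s_8)].
Sum = 186.28125.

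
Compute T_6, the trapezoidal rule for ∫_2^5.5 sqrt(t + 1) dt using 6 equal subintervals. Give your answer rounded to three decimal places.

7.581

Δt = (5.5 − 2)/6 = 7/12.
f(2) ≈ 1.732, f(31/12) ≈ 1.893, f(19/6) ≈ 2.041, f(3.75) ≈ 2.179, f(13/3) ≈ 2.309, f(59/12) ≈ 2.432, f(5.5) ≈ 2.550.
T_6 = (Δt/2)·[f(t_0) + 2f(t_1) + ... + 2f(t_{5}) + f(t_6)].
Sum ≈ 7.581.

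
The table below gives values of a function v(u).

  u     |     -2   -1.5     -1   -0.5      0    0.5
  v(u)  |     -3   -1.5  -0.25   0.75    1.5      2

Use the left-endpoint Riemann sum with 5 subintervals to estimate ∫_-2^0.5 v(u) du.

-1.25

Δu = 0.5.
Sum = 0.5·[(-3) + (-1.5) + (-0.25) + 0.75 + 1.5] = -1.25.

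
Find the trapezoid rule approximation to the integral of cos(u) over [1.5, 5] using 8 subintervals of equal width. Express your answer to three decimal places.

Δu = (5 − 1.5)/8 = 0.4375.
f(1.5) ≈ 0.071, f(1.9375) ≈ -0.359, f(2.375) ≈ -0.720, f(2.8125) ≈ -0.946, f(3.25) ≈ -0.994, f(3.6875) ≈ -0.855, f(4.125) ≈ -0.554, f(4.5625) ≈ -0.149, f(5) ≈ 0.284.
T_8 = (Δu/2)·[f(u_0) + 2f(u_1) + ... + 2f(u_{7}) + f(u_8)].
Sum ≈ -1.925.

-1.925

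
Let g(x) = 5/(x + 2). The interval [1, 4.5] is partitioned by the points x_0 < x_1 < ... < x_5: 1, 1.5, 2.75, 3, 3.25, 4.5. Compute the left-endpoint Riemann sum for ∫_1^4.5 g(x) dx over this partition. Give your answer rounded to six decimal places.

4.322682

Subinterval widths: 0.5, 1.25, 0.25, 0.25, 1.25.
Left endpoints: 1, 1.5, 2.75, 3, 3.25.
g(1) = 5/3, g(1.5) = 10/7, g(2.75) = 20/19, g(3) = 1, g(3.25) = 20/21.
Sum = Σ Δx_i · g(x_i).
Sum ≈ 4.322682.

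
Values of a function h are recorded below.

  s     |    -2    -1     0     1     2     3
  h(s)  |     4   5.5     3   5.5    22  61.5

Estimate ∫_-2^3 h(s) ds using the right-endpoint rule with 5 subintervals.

97.5

Δs = 1.
Sum = 1·[5.5 + 3 + 5.5 + 22 + 61.5] = 97.5.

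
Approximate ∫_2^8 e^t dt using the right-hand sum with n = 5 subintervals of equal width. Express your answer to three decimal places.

Δt = (8 − 2)/5 = 1.2.
Right endpoints: 3.2, 4.4, 5.6, 6.8, 8.
f(3.2) ≈ 24.533, f(4.4) ≈ 81.451, f(5.6) ≈ 270.426, f(6.8) ≈ 897.847, f(8) ≈ 2980.958.
Sum = Δt · [f(3.2) + f(4.4) + f(5.6) + f(6.8) + f(8)].
Sum ≈ 5106.258.

5106.258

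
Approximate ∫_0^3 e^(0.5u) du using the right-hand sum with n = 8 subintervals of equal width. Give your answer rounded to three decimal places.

Δu = (3 − 0)/8 = 0.375.
Right endpoints: 0.375, 0.75, 1.125, 1.5, 1.875, 2.25, 2.625, 3.
f(0.375) ≈ 1.206, f(0.75) ≈ 1.455, f(1.125) ≈ 1.755, f(1.5) ≈ 2.117, f(1.875) ≈ 2.554, f(2.25) ≈ 3.080, f(2.625) ≈ 3.715, f(3) ≈ 4.482.
Sum = Δu · [f(0.375) + f(0.75) + f(1.125) + ...].
Sum ≈ 7.637.

7.637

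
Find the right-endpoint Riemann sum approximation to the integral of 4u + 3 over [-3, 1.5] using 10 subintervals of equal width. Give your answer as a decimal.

4.05

Δu = (1.5 − (-3))/10 = 0.45.
Right endpoints: -2.55, -2.1, -1.65, -1.2, -0.75, -0.3, 0.15, 0.6, 1.05, 1.5.
f(-2.55) = -7.2, f(-2.1) = -5.4, f(-1.65) = -3.6, f(-1.2) = -1.8, f(-0.75) = 0, f(-0.3) = 1.8, f(0.15) = 3.6, f(0.6) = 5.4, f(1.05) = 7.2, f(1.5) = 9.
Sum = Δu · [f(-2.55) + f(-2.1) + f(-1.65) + ...].
Sum = 4.05.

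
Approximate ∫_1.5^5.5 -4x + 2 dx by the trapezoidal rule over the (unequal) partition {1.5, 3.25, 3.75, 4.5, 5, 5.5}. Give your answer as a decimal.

Subinterval widths: 1.75, 0.5, 0.75, 0.5, 0.5.
f(1.5) = -4, f(3.25) = -11, f(3.75) = -13, f(4.5) = -16, f(5) = -18, f(5.5) = -20.
On each subinterval the trapezoid contributes (Δx_i/2)·[f(x_{i-1}) + f(x_i)].
Sum = -48.

-48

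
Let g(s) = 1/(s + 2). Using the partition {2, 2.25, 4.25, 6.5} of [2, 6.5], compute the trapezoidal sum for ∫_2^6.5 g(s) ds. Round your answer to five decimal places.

0.76831

Subinterval widths: 0.25, 2, 2.25.
g(2) = 0.25, g(2.25) = 4/17, g(4.25) = 0.16, g(6.5) = 2/17.
On each subinterval the trapezoid contributes (Δs_i/2)·[g(s_{i-1}) + g(s_i)].
Sum ≈ 0.76831.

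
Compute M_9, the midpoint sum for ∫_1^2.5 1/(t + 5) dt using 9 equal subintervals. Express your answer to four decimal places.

0.2231

Δt = (2.5 − 1)/9 = 1/6.
Midpoints: 13/12, 1.25, 17/12, 19/12, 1.75, 23/12, 25/12, 2.25, 29/12.
f(13/12) = 12/73, f(1.25) = 0.16, f(17/12) = 12/77, f(19/12) = 12/79, f(1.75) = 4/27, f(23/12) = 12/83, f(25/12) = 12/85, f(2.25) = 4/29, f(29/12) = 12/89.
Sum = Δt · [f(13/12) + f(1.25) + f(17/12) + ...].
Sum ≈ 0.2231.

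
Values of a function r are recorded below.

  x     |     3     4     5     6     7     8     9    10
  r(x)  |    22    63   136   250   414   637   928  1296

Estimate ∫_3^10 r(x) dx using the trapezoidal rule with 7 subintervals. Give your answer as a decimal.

3087

Δx = 1.
T_7 = (1/2)·[22 + 2·63 + 2·136 + 2·250 + 2·414 + 2·637 + 2·928 + 1296] = 3087.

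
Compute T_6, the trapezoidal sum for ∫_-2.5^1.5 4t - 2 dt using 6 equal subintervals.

-16

Δt = (1.5 − (-2.5))/6 = 2/3.
f(-2.5) = -12, f(-11/6) = -28/3, f(-7/6) = -20/3, f(-0.5) = -4, f(1/6) = -4/3, f(5/6) = 4/3, f(1.5) = 4.
T_6 = (Δt/2)·[f(t_0) + 2f(t_1) + ... + 2f(t_{5}) + f(t_6)].
Sum = -16.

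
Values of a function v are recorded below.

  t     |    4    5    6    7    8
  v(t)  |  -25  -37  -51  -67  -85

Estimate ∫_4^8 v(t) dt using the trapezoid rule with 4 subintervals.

-210

Δt = 1.
T_4 = (1/2)·[(-25) + 2·(-37) + 2·(-51) + 2·(-67) + (-85)] = -210.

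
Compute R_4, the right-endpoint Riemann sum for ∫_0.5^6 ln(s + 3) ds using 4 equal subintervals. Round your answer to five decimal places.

Δs = (6 − 0.5)/4 = 1.375.
Right endpoints: 1.875, 3.25, 4.625, 6.
f(1.875) ≈ 1.58412, f(3.25) ≈ 1.83258, f(4.625) ≈ 2.03143, f(6) ≈ 2.19722.
Sum = Δs · [f(1.875) + f(3.25) + f(4.625) + f(6)].
Sum ≈ 10.51237.

10.51237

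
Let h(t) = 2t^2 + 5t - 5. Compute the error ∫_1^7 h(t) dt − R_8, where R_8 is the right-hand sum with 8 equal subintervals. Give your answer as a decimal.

Exact integral: ∫_1^7 h(t) dt = 318.
R_8 = 366.375.
Error = 318 − 366.375 = -48.375.

-48.375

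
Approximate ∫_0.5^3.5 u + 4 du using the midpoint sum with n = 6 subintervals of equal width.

Δu = (3.5 − 0.5)/6 = 0.5.
Midpoints: 0.75, 1.25, 1.75, 2.25, 2.75, 3.25.
f(0.75) = 4.75, f(1.25) = 5.25, f(1.75) = 5.75, f(2.25) = 6.25, f(2.75) = 6.75, f(3.25) = 7.25.
Sum = Δu · [f(0.75) + f(1.25) + f(1.75) + ...].
Sum = 18.

18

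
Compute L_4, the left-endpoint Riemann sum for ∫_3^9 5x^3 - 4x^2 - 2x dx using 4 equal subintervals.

Δx = (9 − 3)/4 = 1.5.
Left endpoints: 3, 4.5, 6, 7.5.
f(3) = 93, f(4.5) = 365.625, f(6) = 924, f(7.5) = 1869.375.
Sum = Δx · [f(3) + f(4.5) + f(6) + f(7.5)].
Sum = 4878.

4878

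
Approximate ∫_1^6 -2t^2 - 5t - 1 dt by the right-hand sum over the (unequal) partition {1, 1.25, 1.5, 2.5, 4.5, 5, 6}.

Subinterval widths: 0.25, 0.25, 1, 2, 0.5, 1.
Right endpoints: 1.25, 1.5, 2.5, 4.5, 5, 6.
f(1.25) = -10.375, f(1.5) = -13, f(2.5) = -26, f(4.5) = -64, f(5) = -76, f(6) = -103.
Sum = Σ Δt_i · f(t_i).
Sum = -300.84375.

-300.84375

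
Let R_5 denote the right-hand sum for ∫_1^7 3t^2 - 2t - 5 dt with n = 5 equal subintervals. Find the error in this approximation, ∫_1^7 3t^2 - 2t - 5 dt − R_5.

-83.52

Exact integral: ∫_1^7 f(t) dt = 264.
R_5 = 347.52.
Error = 264 − 347.52 = -83.52.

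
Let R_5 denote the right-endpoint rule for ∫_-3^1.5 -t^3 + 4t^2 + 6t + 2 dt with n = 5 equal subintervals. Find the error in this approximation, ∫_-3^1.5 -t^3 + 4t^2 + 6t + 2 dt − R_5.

9.871875

Exact integral: ∫_-3^1.5 f(t) dt = 48.234375.
R_5 = 38.3625.
Error = 48.234375 − 38.3625 = 9.871875.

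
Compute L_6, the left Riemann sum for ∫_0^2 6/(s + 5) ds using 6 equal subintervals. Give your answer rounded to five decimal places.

2.07706

Δs = (2 − 0)/6 = 1/3.
Left endpoints: 0, 1/3, 2/3, 1, 4/3, 5/3.
f(0) = 1.2, f(1/3) = 1.125, f(2/3) = 18/17, f(1) = 1, f(4/3) = 18/19, f(5/3) = 0.9.
Sum = Δs · [f(0) + f(1/3) + f(2/3) + ...].
Sum ≈ 2.07706.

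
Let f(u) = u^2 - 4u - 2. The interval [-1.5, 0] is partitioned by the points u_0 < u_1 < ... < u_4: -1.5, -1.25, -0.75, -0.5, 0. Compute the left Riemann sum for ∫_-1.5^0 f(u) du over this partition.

4.359375

Subinterval widths: 0.25, 0.5, 0.25, 0.5.
Left endpoints: -1.5, -1.25, -0.75, -0.5.
f(-1.5) = 6.25, f(-1.25) = 4.5625, f(-0.75) = 1.5625, f(-0.5) = 0.25.
Sum = Σ Δu_i · f(u_i).
Sum = 4.359375.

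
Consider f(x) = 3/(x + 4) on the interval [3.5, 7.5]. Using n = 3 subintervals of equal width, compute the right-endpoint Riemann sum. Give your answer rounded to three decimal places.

1.194

Δx = (7.5 − 3.5)/3 = 4/3.
Right endpoints: 29/6, 37/6, 7.5.
f(29/6) = 18/53, f(37/6) = 18/61, f(7.5) = 6/23.
Sum = Δx · [f(29/6) + f(37/6) + f(7.5)].
Sum ≈ 1.194.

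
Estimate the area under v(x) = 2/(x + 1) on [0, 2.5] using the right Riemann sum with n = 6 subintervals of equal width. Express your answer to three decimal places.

Δx = (2.5 − 0)/6 = 5/12.
Right endpoints: 5/12, 5/6, 1.25, 5/3, 25/12, 2.5.
v(5/12) = 24/17, v(5/6) = 12/11, v(1.25) = 8/9, v(5/3) = 0.75, v(25/12) = 24/37, v(2.5) = 4/7.
Sum = Δx · [v(5/12) + v(5/6) + v(1.25) + ...].
Sum ≈ 2.234.

2.234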